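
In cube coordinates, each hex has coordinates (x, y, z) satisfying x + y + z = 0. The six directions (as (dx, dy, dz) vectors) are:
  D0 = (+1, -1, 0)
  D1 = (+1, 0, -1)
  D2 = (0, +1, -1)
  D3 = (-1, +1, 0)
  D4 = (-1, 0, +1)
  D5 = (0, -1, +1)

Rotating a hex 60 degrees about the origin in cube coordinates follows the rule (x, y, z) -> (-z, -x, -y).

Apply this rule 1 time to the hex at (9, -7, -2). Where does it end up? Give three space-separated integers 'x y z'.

Answer: 2 -9 7

Derivation:
Start: (9, -7, -2)
Step 1: (9, -7, -2) -> (-(-2), -(9), -(-7)) = (2, -9, 7)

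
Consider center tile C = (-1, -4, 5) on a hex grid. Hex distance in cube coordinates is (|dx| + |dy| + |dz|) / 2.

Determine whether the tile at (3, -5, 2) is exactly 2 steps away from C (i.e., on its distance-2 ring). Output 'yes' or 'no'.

|px - cx| = |3 - (-1)| = 4
|py - cy| = |-5 - (-4)| = 1
|pz - cz| = |2 - 5| = 3
distance = (4+1+3)/2 = 8/2 = 4
radius = 2; distance != radius -> no

Answer: no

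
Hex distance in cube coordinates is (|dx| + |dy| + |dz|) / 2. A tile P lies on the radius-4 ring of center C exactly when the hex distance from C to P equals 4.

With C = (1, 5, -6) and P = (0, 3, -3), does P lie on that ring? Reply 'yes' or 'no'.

|px - cx| = |0 - 1| = 1
|py - cy| = |3 - 5| = 2
|pz - cz| = |-3 - (-6)| = 3
distance = (1+2+3)/2 = 6/2 = 3
radius = 4; distance != radius -> no

Answer: no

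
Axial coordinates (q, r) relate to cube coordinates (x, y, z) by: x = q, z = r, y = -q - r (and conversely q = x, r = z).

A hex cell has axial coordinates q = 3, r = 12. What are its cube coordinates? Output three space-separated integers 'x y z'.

Answer: 3 -15 12

Derivation:
x = q = 3
z = r = 12
y = -x - z = -(3) - (12) = -15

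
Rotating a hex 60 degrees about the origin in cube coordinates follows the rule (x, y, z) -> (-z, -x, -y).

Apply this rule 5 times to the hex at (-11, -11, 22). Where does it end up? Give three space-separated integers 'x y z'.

Answer: 11 -22 11

Derivation:
Start: (-11, -11, 22)
Step 1: (-11, -11, 22) -> (-(22), -(-11), -(-11)) = (-22, 11, 11)
Step 2: (-22, 11, 11) -> (-(11), -(-22), -(11)) = (-11, 22, -11)
Step 3: (-11, 22, -11) -> (-(-11), -(-11), -(22)) = (11, 11, -22)
Step 4: (11, 11, -22) -> (-(-22), -(11), -(11)) = (22, -11, -11)
Step 5: (22, -11, -11) -> (-(-11), -(22), -(-11)) = (11, -22, 11)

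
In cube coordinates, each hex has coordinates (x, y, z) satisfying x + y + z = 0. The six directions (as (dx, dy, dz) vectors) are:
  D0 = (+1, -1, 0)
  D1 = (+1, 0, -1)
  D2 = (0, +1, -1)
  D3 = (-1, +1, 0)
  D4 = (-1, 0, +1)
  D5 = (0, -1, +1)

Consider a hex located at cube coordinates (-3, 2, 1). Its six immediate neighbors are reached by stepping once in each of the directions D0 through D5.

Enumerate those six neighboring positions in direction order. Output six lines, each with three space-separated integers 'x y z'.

Answer: -2 1 1
-2 2 0
-3 3 0
-4 3 1
-4 2 2
-3 1 2

Derivation:
Center: (-3, 2, 1). Add each direction:
  D0: (-3, 2, 1) + (1, -1, 0) = (-2, 1, 1)
  D1: (-3, 2, 1) + (1, 0, -1) = (-2, 2, 0)
  D2: (-3, 2, 1) + (0, 1, -1) = (-3, 3, 0)
  D3: (-3, 2, 1) + (-1, 1, 0) = (-4, 3, 1)
  D4: (-3, 2, 1) + (-1, 0, 1) = (-4, 2, 2)
  D5: (-3, 2, 1) + (0, -1, 1) = (-3, 1, 2)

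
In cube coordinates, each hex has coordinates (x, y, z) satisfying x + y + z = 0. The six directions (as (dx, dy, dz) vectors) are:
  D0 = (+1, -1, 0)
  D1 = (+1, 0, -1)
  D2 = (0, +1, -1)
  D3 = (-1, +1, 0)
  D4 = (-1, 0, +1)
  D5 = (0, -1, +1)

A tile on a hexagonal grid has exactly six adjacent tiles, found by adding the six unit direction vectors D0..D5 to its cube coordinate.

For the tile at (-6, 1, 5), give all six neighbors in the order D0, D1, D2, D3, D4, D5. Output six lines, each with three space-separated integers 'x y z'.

Center: (-6, 1, 5). Add each direction:
  D0: (-6, 1, 5) + (1, -1, 0) = (-5, 0, 5)
  D1: (-6, 1, 5) + (1, 0, -1) = (-5, 1, 4)
  D2: (-6, 1, 5) + (0, 1, -1) = (-6, 2, 4)
  D3: (-6, 1, 5) + (-1, 1, 0) = (-7, 2, 5)
  D4: (-6, 1, 5) + (-1, 0, 1) = (-7, 1, 6)
  D5: (-6, 1, 5) + (0, -1, 1) = (-6, 0, 6)

Answer: -5 0 5
-5 1 4
-6 2 4
-7 2 5
-7 1 6
-6 0 6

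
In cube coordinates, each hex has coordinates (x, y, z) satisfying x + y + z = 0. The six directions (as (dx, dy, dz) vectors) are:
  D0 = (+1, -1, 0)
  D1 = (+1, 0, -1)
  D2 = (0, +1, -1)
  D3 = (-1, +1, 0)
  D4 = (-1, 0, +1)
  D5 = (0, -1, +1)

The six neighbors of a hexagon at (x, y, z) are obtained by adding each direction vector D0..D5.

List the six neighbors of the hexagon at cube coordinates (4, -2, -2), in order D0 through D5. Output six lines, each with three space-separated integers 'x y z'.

Center: (4, -2, -2). Add each direction:
  D0: (4, -2, -2) + (1, -1, 0) = (5, -3, -2)
  D1: (4, -2, -2) + (1, 0, -1) = (5, -2, -3)
  D2: (4, -2, -2) + (0, 1, -1) = (4, -1, -3)
  D3: (4, -2, -2) + (-1, 1, 0) = (3, -1, -2)
  D4: (4, -2, -2) + (-1, 0, 1) = (3, -2, -1)
  D5: (4, -2, -2) + (0, -1, 1) = (4, -3, -1)

Answer: 5 -3 -2
5 -2 -3
4 -1 -3
3 -1 -2
3 -2 -1
4 -3 -1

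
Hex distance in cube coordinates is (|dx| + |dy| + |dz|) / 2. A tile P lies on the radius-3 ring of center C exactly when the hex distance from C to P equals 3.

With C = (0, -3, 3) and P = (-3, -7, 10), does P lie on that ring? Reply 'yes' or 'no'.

|px - cx| = |-3 - 0| = 3
|py - cy| = |-7 - (-3)| = 4
|pz - cz| = |10 - 3| = 7
distance = (3+4+7)/2 = 14/2 = 7
radius = 3; distance != radius -> no

Answer: no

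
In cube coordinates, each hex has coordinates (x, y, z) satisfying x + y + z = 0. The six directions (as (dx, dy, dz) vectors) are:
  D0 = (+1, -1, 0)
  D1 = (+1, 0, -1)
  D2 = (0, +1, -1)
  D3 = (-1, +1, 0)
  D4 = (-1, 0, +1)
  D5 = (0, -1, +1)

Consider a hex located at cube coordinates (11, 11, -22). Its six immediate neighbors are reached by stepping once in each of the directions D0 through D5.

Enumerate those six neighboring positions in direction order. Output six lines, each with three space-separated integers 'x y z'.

Center: (11, 11, -22). Add each direction:
  D0: (11, 11, -22) + (1, -1, 0) = (12, 10, -22)
  D1: (11, 11, -22) + (1, 0, -1) = (12, 11, -23)
  D2: (11, 11, -22) + (0, 1, -1) = (11, 12, -23)
  D3: (11, 11, -22) + (-1, 1, 0) = (10, 12, -22)
  D4: (11, 11, -22) + (-1, 0, 1) = (10, 11, -21)
  D5: (11, 11, -22) + (0, -1, 1) = (11, 10, -21)

Answer: 12 10 -22
12 11 -23
11 12 -23
10 12 -22
10 11 -21
11 10 -21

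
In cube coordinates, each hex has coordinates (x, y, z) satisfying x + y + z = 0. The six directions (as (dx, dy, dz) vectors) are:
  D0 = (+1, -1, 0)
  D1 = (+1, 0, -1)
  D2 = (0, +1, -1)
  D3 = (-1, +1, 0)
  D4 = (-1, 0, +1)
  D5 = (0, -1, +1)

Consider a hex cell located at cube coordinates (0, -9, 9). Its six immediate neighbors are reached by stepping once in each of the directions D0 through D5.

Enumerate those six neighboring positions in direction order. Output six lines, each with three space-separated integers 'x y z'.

Answer: 1 -10 9
1 -9 8
0 -8 8
-1 -8 9
-1 -9 10
0 -10 10

Derivation:
Center: (0, -9, 9). Add each direction:
  D0: (0, -9, 9) + (1, -1, 0) = (1, -10, 9)
  D1: (0, -9, 9) + (1, 0, -1) = (1, -9, 8)
  D2: (0, -9, 9) + (0, 1, -1) = (0, -8, 8)
  D3: (0, -9, 9) + (-1, 1, 0) = (-1, -8, 9)
  D4: (0, -9, 9) + (-1, 0, 1) = (-1, -9, 10)
  D5: (0, -9, 9) + (0, -1, 1) = (0, -10, 10)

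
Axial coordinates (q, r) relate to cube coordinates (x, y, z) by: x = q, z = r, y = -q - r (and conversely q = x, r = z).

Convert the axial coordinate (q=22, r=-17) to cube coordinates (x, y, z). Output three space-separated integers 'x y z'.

Answer: 22 -5 -17

Derivation:
x = q = 22
z = r = -17
y = -x - z = -(22) - (-17) = -5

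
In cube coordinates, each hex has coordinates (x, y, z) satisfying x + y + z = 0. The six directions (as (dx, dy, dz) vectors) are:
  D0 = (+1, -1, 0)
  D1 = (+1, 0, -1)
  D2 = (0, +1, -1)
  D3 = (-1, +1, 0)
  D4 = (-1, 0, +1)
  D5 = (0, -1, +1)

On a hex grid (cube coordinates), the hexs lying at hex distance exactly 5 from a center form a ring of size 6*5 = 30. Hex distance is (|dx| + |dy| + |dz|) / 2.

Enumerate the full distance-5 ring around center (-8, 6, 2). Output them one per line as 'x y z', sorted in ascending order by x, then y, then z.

Walk ring at distance 5 from (-8, 6, 2):
Start at center + D4*5 = (-13, 6, 7)
  hex 0: (-13, 6, 7)
  hex 1: (-12, 5, 7)
  hex 2: (-11, 4, 7)
  hex 3: (-10, 3, 7)
  hex 4: (-9, 2, 7)
  hex 5: (-8, 1, 7)
  hex 6: (-7, 1, 6)
  hex 7: (-6, 1, 5)
  hex 8: (-5, 1, 4)
  hex 9: (-4, 1, 3)
  hex 10: (-3, 1, 2)
  hex 11: (-3, 2, 1)
  hex 12: (-3, 3, 0)
  hex 13: (-3, 4, -1)
  hex 14: (-3, 5, -2)
  hex 15: (-3, 6, -3)
  hex 16: (-4, 7, -3)
  hex 17: (-5, 8, -3)
  hex 18: (-6, 9, -3)
  hex 19: (-7, 10, -3)
  hex 20: (-8, 11, -3)
  hex 21: (-9, 11, -2)
  hex 22: (-10, 11, -1)
  hex 23: (-11, 11, 0)
  hex 24: (-12, 11, 1)
  hex 25: (-13, 11, 2)
  hex 26: (-13, 10, 3)
  hex 27: (-13, 9, 4)
  hex 28: (-13, 8, 5)
  hex 29: (-13, 7, 6)
Sorted: 30 hexes.

Answer: -13 6 7
-13 7 6
-13 8 5
-13 9 4
-13 10 3
-13 11 2
-12 5 7
-12 11 1
-11 4 7
-11 11 0
-10 3 7
-10 11 -1
-9 2 7
-9 11 -2
-8 1 7
-8 11 -3
-7 1 6
-7 10 -3
-6 1 5
-6 9 -3
-5 1 4
-5 8 -3
-4 1 3
-4 7 -3
-3 1 2
-3 2 1
-3 3 0
-3 4 -1
-3 5 -2
-3 6 -3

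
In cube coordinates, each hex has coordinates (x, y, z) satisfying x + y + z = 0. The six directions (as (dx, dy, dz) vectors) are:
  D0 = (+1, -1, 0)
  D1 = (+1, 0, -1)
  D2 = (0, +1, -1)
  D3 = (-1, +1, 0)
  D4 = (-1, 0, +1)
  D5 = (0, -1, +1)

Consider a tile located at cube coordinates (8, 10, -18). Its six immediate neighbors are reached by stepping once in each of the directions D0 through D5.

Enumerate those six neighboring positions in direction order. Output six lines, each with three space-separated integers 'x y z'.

Center: (8, 10, -18). Add each direction:
  D0: (8, 10, -18) + (1, -1, 0) = (9, 9, -18)
  D1: (8, 10, -18) + (1, 0, -1) = (9, 10, -19)
  D2: (8, 10, -18) + (0, 1, -1) = (8, 11, -19)
  D3: (8, 10, -18) + (-1, 1, 0) = (7, 11, -18)
  D4: (8, 10, -18) + (-1, 0, 1) = (7, 10, -17)
  D5: (8, 10, -18) + (0, -1, 1) = (8, 9, -17)

Answer: 9 9 -18
9 10 -19
8 11 -19
7 11 -18
7 10 -17
8 9 -17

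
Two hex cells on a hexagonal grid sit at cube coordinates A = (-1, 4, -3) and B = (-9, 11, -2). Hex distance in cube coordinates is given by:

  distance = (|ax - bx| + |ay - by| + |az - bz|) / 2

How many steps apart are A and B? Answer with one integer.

Answer: 8

Derivation:
|ax - bx| = |-1 - (-9)| = 8
|ay - by| = |4 - 11| = 7
|az - bz| = |-3 - (-2)| = 1
distance = (8 + 7 + 1) / 2 = 16 / 2 = 8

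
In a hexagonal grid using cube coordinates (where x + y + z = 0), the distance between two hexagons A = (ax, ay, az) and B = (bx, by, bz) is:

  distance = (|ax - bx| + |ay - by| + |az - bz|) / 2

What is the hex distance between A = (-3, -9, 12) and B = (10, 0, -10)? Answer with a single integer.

Answer: 22

Derivation:
|ax - bx| = |-3 - 10| = 13
|ay - by| = |-9 - 0| = 9
|az - bz| = |12 - (-10)| = 22
distance = (13 + 9 + 22) / 2 = 44 / 2 = 22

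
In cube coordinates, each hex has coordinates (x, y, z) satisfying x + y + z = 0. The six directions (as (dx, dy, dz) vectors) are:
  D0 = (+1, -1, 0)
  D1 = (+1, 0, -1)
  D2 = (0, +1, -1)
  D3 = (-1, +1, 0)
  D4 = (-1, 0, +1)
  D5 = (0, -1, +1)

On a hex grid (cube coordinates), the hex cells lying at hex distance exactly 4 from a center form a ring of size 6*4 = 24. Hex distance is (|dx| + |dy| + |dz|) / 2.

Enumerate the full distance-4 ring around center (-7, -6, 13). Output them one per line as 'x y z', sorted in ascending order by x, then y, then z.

Answer: -11 -6 17
-11 -5 16
-11 -4 15
-11 -3 14
-11 -2 13
-10 -7 17
-10 -2 12
-9 -8 17
-9 -2 11
-8 -9 17
-8 -2 10
-7 -10 17
-7 -2 9
-6 -10 16
-6 -3 9
-5 -10 15
-5 -4 9
-4 -10 14
-4 -5 9
-3 -10 13
-3 -9 12
-3 -8 11
-3 -7 10
-3 -6 9

Derivation:
Walk ring at distance 4 from (-7, -6, 13):
Start at center + D4*4 = (-11, -6, 17)
  hex 0: (-11, -6, 17)
  hex 1: (-10, -7, 17)
  hex 2: (-9, -8, 17)
  hex 3: (-8, -9, 17)
  hex 4: (-7, -10, 17)
  hex 5: (-6, -10, 16)
  hex 6: (-5, -10, 15)
  hex 7: (-4, -10, 14)
  hex 8: (-3, -10, 13)
  hex 9: (-3, -9, 12)
  hex 10: (-3, -8, 11)
  hex 11: (-3, -7, 10)
  hex 12: (-3, -6, 9)
  hex 13: (-4, -5, 9)
  hex 14: (-5, -4, 9)
  hex 15: (-6, -3, 9)
  hex 16: (-7, -2, 9)
  hex 17: (-8, -2, 10)
  hex 18: (-9, -2, 11)
  hex 19: (-10, -2, 12)
  hex 20: (-11, -2, 13)
  hex 21: (-11, -3, 14)
  hex 22: (-11, -4, 15)
  hex 23: (-11, -5, 16)
Sorted: 24 hexes.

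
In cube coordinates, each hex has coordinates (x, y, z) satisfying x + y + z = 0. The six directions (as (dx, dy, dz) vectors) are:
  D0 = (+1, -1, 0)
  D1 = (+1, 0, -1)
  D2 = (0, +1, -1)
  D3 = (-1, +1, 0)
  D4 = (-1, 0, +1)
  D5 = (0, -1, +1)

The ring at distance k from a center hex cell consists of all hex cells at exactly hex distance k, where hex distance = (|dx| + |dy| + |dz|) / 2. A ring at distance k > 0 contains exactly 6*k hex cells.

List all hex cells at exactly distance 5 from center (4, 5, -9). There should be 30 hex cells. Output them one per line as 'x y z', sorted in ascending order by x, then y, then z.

Walk ring at distance 5 from (4, 5, -9):
Start at center + D4*5 = (-1, 5, -4)
  hex 0: (-1, 5, -4)
  hex 1: (0, 4, -4)
  hex 2: (1, 3, -4)
  hex 3: (2, 2, -4)
  hex 4: (3, 1, -4)
  hex 5: (4, 0, -4)
  hex 6: (5, 0, -5)
  hex 7: (6, 0, -6)
  hex 8: (7, 0, -7)
  hex 9: (8, 0, -8)
  hex 10: (9, 0, -9)
  hex 11: (9, 1, -10)
  hex 12: (9, 2, -11)
  hex 13: (9, 3, -12)
  hex 14: (9, 4, -13)
  hex 15: (9, 5, -14)
  hex 16: (8, 6, -14)
  hex 17: (7, 7, -14)
  hex 18: (6, 8, -14)
  hex 19: (5, 9, -14)
  hex 20: (4, 10, -14)
  hex 21: (3, 10, -13)
  hex 22: (2, 10, -12)
  hex 23: (1, 10, -11)
  hex 24: (0, 10, -10)
  hex 25: (-1, 10, -9)
  hex 26: (-1, 9, -8)
  hex 27: (-1, 8, -7)
  hex 28: (-1, 7, -6)
  hex 29: (-1, 6, -5)
Sorted: 30 hexes.

Answer: -1 5 -4
-1 6 -5
-1 7 -6
-1 8 -7
-1 9 -8
-1 10 -9
0 4 -4
0 10 -10
1 3 -4
1 10 -11
2 2 -4
2 10 -12
3 1 -4
3 10 -13
4 0 -4
4 10 -14
5 0 -5
5 9 -14
6 0 -6
6 8 -14
7 0 -7
7 7 -14
8 0 -8
8 6 -14
9 0 -9
9 1 -10
9 2 -11
9 3 -12
9 4 -13
9 5 -14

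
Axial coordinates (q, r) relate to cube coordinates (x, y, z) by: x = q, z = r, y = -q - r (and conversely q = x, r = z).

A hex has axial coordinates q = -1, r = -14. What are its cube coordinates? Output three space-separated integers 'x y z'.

Answer: -1 15 -14

Derivation:
x = q = -1
z = r = -14
y = -x - z = -(-1) - (-14) = 15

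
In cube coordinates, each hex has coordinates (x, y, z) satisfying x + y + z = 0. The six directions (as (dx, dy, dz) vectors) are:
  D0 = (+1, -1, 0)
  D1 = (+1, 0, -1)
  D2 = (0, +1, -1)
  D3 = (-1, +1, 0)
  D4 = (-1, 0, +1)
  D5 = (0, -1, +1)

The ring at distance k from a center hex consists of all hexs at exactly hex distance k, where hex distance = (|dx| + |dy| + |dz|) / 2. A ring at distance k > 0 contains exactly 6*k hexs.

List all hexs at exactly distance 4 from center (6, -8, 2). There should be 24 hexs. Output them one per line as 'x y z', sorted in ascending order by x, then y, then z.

Answer: 2 -8 6
2 -7 5
2 -6 4
2 -5 3
2 -4 2
3 -9 6
3 -4 1
4 -10 6
4 -4 0
5 -11 6
5 -4 -1
6 -12 6
6 -4 -2
7 -12 5
7 -5 -2
8 -12 4
8 -6 -2
9 -12 3
9 -7 -2
10 -12 2
10 -11 1
10 -10 0
10 -9 -1
10 -8 -2

Derivation:
Walk ring at distance 4 from (6, -8, 2):
Start at center + D4*4 = (2, -8, 6)
  hex 0: (2, -8, 6)
  hex 1: (3, -9, 6)
  hex 2: (4, -10, 6)
  hex 3: (5, -11, 6)
  hex 4: (6, -12, 6)
  hex 5: (7, -12, 5)
  hex 6: (8, -12, 4)
  hex 7: (9, -12, 3)
  hex 8: (10, -12, 2)
  hex 9: (10, -11, 1)
  hex 10: (10, -10, 0)
  hex 11: (10, -9, -1)
  hex 12: (10, -8, -2)
  hex 13: (9, -7, -2)
  hex 14: (8, -6, -2)
  hex 15: (7, -5, -2)
  hex 16: (6, -4, -2)
  hex 17: (5, -4, -1)
  hex 18: (4, -4, 0)
  hex 19: (3, -4, 1)
  hex 20: (2, -4, 2)
  hex 21: (2, -5, 3)
  hex 22: (2, -6, 4)
  hex 23: (2, -7, 5)
Sorted: 24 hexes.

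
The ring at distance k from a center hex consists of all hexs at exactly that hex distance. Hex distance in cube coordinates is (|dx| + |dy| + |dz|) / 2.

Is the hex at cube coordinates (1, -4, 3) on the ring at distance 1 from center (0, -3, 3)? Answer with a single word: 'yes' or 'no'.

Answer: yes

Derivation:
|px - cx| = |1 - 0| = 1
|py - cy| = |-4 - (-3)| = 1
|pz - cz| = |3 - 3| = 0
distance = (1+1+0)/2 = 2/2 = 1
radius = 1; distance == radius -> yes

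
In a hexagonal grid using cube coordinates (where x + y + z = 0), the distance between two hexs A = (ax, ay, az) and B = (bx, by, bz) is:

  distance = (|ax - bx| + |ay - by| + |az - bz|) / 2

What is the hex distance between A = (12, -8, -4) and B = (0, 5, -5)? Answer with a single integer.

Answer: 13

Derivation:
|ax - bx| = |12 - 0| = 12
|ay - by| = |-8 - 5| = 13
|az - bz| = |-4 - (-5)| = 1
distance = (12 + 13 + 1) / 2 = 26 / 2 = 13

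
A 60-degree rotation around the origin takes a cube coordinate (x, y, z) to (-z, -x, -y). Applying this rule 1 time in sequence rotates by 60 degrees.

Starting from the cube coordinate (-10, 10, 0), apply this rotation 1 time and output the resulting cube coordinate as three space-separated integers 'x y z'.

Answer: 0 10 -10

Derivation:
Start: (-10, 10, 0)
Step 1: (-10, 10, 0) -> (-(0), -(-10), -(10)) = (0, 10, -10)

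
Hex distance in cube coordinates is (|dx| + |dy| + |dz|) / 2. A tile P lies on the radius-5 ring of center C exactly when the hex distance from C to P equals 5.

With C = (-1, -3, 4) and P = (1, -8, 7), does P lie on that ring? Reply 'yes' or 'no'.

Answer: yes

Derivation:
|px - cx| = |1 - (-1)| = 2
|py - cy| = |-8 - (-3)| = 5
|pz - cz| = |7 - 4| = 3
distance = (2+5+3)/2 = 10/2 = 5
radius = 5; distance == radius -> yes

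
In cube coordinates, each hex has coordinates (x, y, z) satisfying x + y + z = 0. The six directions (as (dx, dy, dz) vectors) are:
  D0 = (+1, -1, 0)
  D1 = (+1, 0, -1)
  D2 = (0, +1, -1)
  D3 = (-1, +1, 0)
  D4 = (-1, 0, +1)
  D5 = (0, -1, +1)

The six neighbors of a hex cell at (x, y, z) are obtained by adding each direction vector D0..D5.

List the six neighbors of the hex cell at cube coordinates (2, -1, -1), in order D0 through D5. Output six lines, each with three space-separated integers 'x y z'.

Answer: 3 -2 -1
3 -1 -2
2 0 -2
1 0 -1
1 -1 0
2 -2 0

Derivation:
Center: (2, -1, -1). Add each direction:
  D0: (2, -1, -1) + (1, -1, 0) = (3, -2, -1)
  D1: (2, -1, -1) + (1, 0, -1) = (3, -1, -2)
  D2: (2, -1, -1) + (0, 1, -1) = (2, 0, -2)
  D3: (2, -1, -1) + (-1, 1, 0) = (1, 0, -1)
  D4: (2, -1, -1) + (-1, 0, 1) = (1, -1, 0)
  D5: (2, -1, -1) + (0, -1, 1) = (2, -2, 0)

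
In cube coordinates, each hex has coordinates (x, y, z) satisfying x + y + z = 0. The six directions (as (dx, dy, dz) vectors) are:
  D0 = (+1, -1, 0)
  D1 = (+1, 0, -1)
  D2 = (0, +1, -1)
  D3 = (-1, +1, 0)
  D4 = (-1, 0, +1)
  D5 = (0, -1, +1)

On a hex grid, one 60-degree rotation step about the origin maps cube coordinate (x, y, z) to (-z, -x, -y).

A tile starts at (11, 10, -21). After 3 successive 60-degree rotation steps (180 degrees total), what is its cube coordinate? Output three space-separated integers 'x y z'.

Answer: -11 -10 21

Derivation:
Start: (11, 10, -21)
Step 1: (11, 10, -21) -> (-(-21), -(11), -(10)) = (21, -11, -10)
Step 2: (21, -11, -10) -> (-(-10), -(21), -(-11)) = (10, -21, 11)
Step 3: (10, -21, 11) -> (-(11), -(10), -(-21)) = (-11, -10, 21)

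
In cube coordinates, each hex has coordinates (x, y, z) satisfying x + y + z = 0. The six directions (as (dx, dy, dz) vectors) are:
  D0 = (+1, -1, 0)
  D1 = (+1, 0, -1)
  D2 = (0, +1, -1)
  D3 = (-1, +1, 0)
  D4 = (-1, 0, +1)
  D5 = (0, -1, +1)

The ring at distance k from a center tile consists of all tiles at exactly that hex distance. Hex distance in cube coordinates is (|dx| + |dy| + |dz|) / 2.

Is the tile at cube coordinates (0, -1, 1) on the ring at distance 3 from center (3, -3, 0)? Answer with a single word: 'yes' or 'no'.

Answer: yes

Derivation:
|px - cx| = |0 - 3| = 3
|py - cy| = |-1 - (-3)| = 2
|pz - cz| = |1 - 0| = 1
distance = (3+2+1)/2 = 6/2 = 3
radius = 3; distance == radius -> yes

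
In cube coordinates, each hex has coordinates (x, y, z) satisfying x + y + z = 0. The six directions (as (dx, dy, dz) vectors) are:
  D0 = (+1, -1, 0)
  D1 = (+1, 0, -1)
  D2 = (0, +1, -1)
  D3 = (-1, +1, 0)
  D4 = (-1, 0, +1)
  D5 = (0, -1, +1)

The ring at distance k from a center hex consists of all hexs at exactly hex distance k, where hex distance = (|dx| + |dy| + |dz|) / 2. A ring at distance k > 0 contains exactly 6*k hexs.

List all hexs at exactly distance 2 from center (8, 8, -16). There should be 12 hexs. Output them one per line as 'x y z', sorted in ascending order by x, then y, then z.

Answer: 6 8 -14
6 9 -15
6 10 -16
7 7 -14
7 10 -17
8 6 -14
8 10 -18
9 6 -15
9 9 -18
10 6 -16
10 7 -17
10 8 -18

Derivation:
Walk ring at distance 2 from (8, 8, -16):
Start at center + D4*2 = (6, 8, -14)
  hex 0: (6, 8, -14)
  hex 1: (7, 7, -14)
  hex 2: (8, 6, -14)
  hex 3: (9, 6, -15)
  hex 4: (10, 6, -16)
  hex 5: (10, 7, -17)
  hex 6: (10, 8, -18)
  hex 7: (9, 9, -18)
  hex 8: (8, 10, -18)
  hex 9: (7, 10, -17)
  hex 10: (6, 10, -16)
  hex 11: (6, 9, -15)
Sorted: 12 hexes.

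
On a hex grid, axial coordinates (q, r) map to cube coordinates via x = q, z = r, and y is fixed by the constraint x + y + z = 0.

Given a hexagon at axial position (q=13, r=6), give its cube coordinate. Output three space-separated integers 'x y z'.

x = q = 13
z = r = 6
y = -x - z = -(13) - (6) = -19

Answer: 13 -19 6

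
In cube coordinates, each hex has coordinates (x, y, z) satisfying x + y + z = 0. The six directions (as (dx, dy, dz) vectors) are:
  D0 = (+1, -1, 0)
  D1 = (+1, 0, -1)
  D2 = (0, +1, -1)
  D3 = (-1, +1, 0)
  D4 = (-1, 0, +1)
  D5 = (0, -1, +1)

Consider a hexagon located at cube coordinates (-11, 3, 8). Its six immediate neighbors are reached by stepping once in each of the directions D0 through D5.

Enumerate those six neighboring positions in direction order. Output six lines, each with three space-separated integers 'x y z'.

Center: (-11, 3, 8). Add each direction:
  D0: (-11, 3, 8) + (1, -1, 0) = (-10, 2, 8)
  D1: (-11, 3, 8) + (1, 0, -1) = (-10, 3, 7)
  D2: (-11, 3, 8) + (0, 1, -1) = (-11, 4, 7)
  D3: (-11, 3, 8) + (-1, 1, 0) = (-12, 4, 8)
  D4: (-11, 3, 8) + (-1, 0, 1) = (-12, 3, 9)
  D5: (-11, 3, 8) + (0, -1, 1) = (-11, 2, 9)

Answer: -10 2 8
-10 3 7
-11 4 7
-12 4 8
-12 3 9
-11 2 9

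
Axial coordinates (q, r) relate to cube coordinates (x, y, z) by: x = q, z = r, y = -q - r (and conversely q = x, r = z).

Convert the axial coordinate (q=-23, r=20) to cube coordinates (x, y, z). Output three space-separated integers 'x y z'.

Answer: -23 3 20

Derivation:
x = q = -23
z = r = 20
y = -x - z = -(-23) - (20) = 3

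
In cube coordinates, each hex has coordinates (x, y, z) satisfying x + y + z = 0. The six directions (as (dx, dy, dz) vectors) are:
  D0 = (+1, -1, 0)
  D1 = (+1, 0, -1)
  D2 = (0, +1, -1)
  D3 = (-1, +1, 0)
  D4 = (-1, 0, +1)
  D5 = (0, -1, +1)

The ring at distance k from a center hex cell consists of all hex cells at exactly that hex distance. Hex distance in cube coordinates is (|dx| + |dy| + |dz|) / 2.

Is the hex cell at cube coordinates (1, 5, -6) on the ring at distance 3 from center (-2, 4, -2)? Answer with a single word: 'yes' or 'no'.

|px - cx| = |1 - (-2)| = 3
|py - cy| = |5 - 4| = 1
|pz - cz| = |-6 - (-2)| = 4
distance = (3+1+4)/2 = 8/2 = 4
radius = 3; distance != radius -> no

Answer: no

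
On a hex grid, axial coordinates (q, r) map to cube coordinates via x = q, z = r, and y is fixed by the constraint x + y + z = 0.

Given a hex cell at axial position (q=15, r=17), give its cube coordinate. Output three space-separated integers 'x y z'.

x = q = 15
z = r = 17
y = -x - z = -(15) - (17) = -32

Answer: 15 -32 17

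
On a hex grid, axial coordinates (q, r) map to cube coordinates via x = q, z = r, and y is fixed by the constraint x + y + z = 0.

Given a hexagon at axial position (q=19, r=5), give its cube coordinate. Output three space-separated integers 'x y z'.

x = q = 19
z = r = 5
y = -x - z = -(19) - (5) = -24

Answer: 19 -24 5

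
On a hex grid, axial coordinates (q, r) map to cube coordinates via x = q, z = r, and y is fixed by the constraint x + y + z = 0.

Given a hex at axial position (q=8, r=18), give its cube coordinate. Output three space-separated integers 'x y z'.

x = q = 8
z = r = 18
y = -x - z = -(8) - (18) = -26

Answer: 8 -26 18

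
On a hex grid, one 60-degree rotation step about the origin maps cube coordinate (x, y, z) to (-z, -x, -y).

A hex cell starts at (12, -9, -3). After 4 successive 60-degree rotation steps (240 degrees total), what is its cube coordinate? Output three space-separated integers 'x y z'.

Start: (12, -9, -3)
Step 1: (12, -9, -3) -> (-(-3), -(12), -(-9)) = (3, -12, 9)
Step 2: (3, -12, 9) -> (-(9), -(3), -(-12)) = (-9, -3, 12)
Step 3: (-9, -3, 12) -> (-(12), -(-9), -(-3)) = (-12, 9, 3)
Step 4: (-12, 9, 3) -> (-(3), -(-12), -(9)) = (-3, 12, -9)

Answer: -3 12 -9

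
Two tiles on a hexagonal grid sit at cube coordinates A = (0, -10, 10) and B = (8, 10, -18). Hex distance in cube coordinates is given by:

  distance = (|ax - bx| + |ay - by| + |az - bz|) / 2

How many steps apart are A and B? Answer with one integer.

Answer: 28

Derivation:
|ax - bx| = |0 - 8| = 8
|ay - by| = |-10 - 10| = 20
|az - bz| = |10 - (-18)| = 28
distance = (8 + 20 + 28) / 2 = 56 / 2 = 28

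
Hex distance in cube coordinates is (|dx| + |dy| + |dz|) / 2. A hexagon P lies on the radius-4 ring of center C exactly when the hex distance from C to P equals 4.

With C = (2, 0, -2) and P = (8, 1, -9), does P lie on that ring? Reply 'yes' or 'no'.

Answer: no

Derivation:
|px - cx| = |8 - 2| = 6
|py - cy| = |1 - 0| = 1
|pz - cz| = |-9 - (-2)| = 7
distance = (6+1+7)/2 = 14/2 = 7
radius = 4; distance != radius -> no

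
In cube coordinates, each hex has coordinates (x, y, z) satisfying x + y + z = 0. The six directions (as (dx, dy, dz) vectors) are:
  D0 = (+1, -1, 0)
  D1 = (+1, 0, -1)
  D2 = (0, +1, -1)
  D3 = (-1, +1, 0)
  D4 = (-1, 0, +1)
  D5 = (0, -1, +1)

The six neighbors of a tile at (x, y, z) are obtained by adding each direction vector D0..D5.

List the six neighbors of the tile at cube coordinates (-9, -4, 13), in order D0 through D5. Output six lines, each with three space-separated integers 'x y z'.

Answer: -8 -5 13
-8 -4 12
-9 -3 12
-10 -3 13
-10 -4 14
-9 -5 14

Derivation:
Center: (-9, -4, 13). Add each direction:
  D0: (-9, -4, 13) + (1, -1, 0) = (-8, -5, 13)
  D1: (-9, -4, 13) + (1, 0, -1) = (-8, -4, 12)
  D2: (-9, -4, 13) + (0, 1, -1) = (-9, -3, 12)
  D3: (-9, -4, 13) + (-1, 1, 0) = (-10, -3, 13)
  D4: (-9, -4, 13) + (-1, 0, 1) = (-10, -4, 14)
  D5: (-9, -4, 13) + (0, -1, 1) = (-9, -5, 14)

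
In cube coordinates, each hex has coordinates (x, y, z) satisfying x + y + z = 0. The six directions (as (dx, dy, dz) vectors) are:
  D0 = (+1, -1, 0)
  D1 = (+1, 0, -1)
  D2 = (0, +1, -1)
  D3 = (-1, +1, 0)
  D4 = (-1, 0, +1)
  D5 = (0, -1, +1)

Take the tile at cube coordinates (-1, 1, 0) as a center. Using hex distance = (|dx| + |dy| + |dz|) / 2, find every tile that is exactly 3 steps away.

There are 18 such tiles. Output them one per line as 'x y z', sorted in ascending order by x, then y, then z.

Walk ring at distance 3 from (-1, 1, 0):
Start at center + D4*3 = (-4, 1, 3)
  hex 0: (-4, 1, 3)
  hex 1: (-3, 0, 3)
  hex 2: (-2, -1, 3)
  hex 3: (-1, -2, 3)
  hex 4: (0, -2, 2)
  hex 5: (1, -2, 1)
  hex 6: (2, -2, 0)
  hex 7: (2, -1, -1)
  hex 8: (2, 0, -2)
  hex 9: (2, 1, -3)
  hex 10: (1, 2, -3)
  hex 11: (0, 3, -3)
  hex 12: (-1, 4, -3)
  hex 13: (-2, 4, -2)
  hex 14: (-3, 4, -1)
  hex 15: (-4, 4, 0)
  hex 16: (-4, 3, 1)
  hex 17: (-4, 2, 2)
Sorted: 18 hexes.

Answer: -4 1 3
-4 2 2
-4 3 1
-4 4 0
-3 0 3
-3 4 -1
-2 -1 3
-2 4 -2
-1 -2 3
-1 4 -3
0 -2 2
0 3 -3
1 -2 1
1 2 -3
2 -2 0
2 -1 -1
2 0 -2
2 1 -3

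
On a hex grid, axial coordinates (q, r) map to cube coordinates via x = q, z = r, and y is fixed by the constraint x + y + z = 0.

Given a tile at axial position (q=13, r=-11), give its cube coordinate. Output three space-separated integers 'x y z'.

x = q = 13
z = r = -11
y = -x - z = -(13) - (-11) = -2

Answer: 13 -2 -11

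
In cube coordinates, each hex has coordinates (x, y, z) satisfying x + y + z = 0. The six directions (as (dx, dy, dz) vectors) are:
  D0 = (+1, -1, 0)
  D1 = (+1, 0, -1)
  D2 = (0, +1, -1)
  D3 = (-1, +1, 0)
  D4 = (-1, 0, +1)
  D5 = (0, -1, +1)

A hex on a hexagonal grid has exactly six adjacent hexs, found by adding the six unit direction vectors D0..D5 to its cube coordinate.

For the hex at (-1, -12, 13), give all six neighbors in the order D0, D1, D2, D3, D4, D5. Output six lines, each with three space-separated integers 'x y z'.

Center: (-1, -12, 13). Add each direction:
  D0: (-1, -12, 13) + (1, -1, 0) = (0, -13, 13)
  D1: (-1, -12, 13) + (1, 0, -1) = (0, -12, 12)
  D2: (-1, -12, 13) + (0, 1, -1) = (-1, -11, 12)
  D3: (-1, -12, 13) + (-1, 1, 0) = (-2, -11, 13)
  D4: (-1, -12, 13) + (-1, 0, 1) = (-2, -12, 14)
  D5: (-1, -12, 13) + (0, -1, 1) = (-1, -13, 14)

Answer: 0 -13 13
0 -12 12
-1 -11 12
-2 -11 13
-2 -12 14
-1 -13 14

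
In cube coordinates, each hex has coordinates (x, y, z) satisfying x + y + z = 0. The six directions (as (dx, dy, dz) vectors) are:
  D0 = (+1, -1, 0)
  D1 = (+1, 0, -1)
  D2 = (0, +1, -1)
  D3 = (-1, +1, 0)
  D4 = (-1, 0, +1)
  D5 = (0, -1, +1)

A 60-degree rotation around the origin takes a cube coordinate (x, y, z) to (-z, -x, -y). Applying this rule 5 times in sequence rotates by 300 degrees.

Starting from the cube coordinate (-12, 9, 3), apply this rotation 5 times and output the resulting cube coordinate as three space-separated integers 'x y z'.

Start: (-12, 9, 3)
Step 1: (-12, 9, 3) -> (-(3), -(-12), -(9)) = (-3, 12, -9)
Step 2: (-3, 12, -9) -> (-(-9), -(-3), -(12)) = (9, 3, -12)
Step 3: (9, 3, -12) -> (-(-12), -(9), -(3)) = (12, -9, -3)
Step 4: (12, -9, -3) -> (-(-3), -(12), -(-9)) = (3, -12, 9)
Step 5: (3, -12, 9) -> (-(9), -(3), -(-12)) = (-9, -3, 12)

Answer: -9 -3 12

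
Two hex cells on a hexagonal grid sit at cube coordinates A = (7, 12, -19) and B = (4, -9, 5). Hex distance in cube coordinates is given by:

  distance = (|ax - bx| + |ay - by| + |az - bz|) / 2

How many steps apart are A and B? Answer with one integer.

|ax - bx| = |7 - 4| = 3
|ay - by| = |12 - (-9)| = 21
|az - bz| = |-19 - 5| = 24
distance = (3 + 21 + 24) / 2 = 48 / 2 = 24

Answer: 24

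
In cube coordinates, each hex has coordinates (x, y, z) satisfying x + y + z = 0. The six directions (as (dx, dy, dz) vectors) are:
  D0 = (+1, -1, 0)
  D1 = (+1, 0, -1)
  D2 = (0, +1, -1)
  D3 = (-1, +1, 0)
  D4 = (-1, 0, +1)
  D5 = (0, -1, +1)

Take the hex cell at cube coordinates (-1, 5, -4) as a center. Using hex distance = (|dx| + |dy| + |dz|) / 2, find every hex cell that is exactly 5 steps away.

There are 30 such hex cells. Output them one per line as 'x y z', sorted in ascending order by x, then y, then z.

Walk ring at distance 5 from (-1, 5, -4):
Start at center + D4*5 = (-6, 5, 1)
  hex 0: (-6, 5, 1)
  hex 1: (-5, 4, 1)
  hex 2: (-4, 3, 1)
  hex 3: (-3, 2, 1)
  hex 4: (-2, 1, 1)
  hex 5: (-1, 0, 1)
  hex 6: (0, 0, 0)
  hex 7: (1, 0, -1)
  hex 8: (2, 0, -2)
  hex 9: (3, 0, -3)
  hex 10: (4, 0, -4)
  hex 11: (4, 1, -5)
  hex 12: (4, 2, -6)
  hex 13: (4, 3, -7)
  hex 14: (4, 4, -8)
  hex 15: (4, 5, -9)
  hex 16: (3, 6, -9)
  hex 17: (2, 7, -9)
  hex 18: (1, 8, -9)
  hex 19: (0, 9, -9)
  hex 20: (-1, 10, -9)
  hex 21: (-2, 10, -8)
  hex 22: (-3, 10, -7)
  hex 23: (-4, 10, -6)
  hex 24: (-5, 10, -5)
  hex 25: (-6, 10, -4)
  hex 26: (-6, 9, -3)
  hex 27: (-6, 8, -2)
  hex 28: (-6, 7, -1)
  hex 29: (-6, 6, 0)
Sorted: 30 hexes.

Answer: -6 5 1
-6 6 0
-6 7 -1
-6 8 -2
-6 9 -3
-6 10 -4
-5 4 1
-5 10 -5
-4 3 1
-4 10 -6
-3 2 1
-3 10 -7
-2 1 1
-2 10 -8
-1 0 1
-1 10 -9
0 0 0
0 9 -9
1 0 -1
1 8 -9
2 0 -2
2 7 -9
3 0 -3
3 6 -9
4 0 -4
4 1 -5
4 2 -6
4 3 -7
4 4 -8
4 5 -9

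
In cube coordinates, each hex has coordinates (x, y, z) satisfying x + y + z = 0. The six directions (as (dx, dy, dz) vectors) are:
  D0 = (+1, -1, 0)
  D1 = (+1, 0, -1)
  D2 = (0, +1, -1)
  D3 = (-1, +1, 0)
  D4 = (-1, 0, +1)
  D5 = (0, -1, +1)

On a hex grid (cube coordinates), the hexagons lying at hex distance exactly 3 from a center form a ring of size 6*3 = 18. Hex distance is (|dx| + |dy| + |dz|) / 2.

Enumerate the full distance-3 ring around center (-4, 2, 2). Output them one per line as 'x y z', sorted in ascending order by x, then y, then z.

Walk ring at distance 3 from (-4, 2, 2):
Start at center + D4*3 = (-7, 2, 5)
  hex 0: (-7, 2, 5)
  hex 1: (-6, 1, 5)
  hex 2: (-5, 0, 5)
  hex 3: (-4, -1, 5)
  hex 4: (-3, -1, 4)
  hex 5: (-2, -1, 3)
  hex 6: (-1, -1, 2)
  hex 7: (-1, 0, 1)
  hex 8: (-1, 1, 0)
  hex 9: (-1, 2, -1)
  hex 10: (-2, 3, -1)
  hex 11: (-3, 4, -1)
  hex 12: (-4, 5, -1)
  hex 13: (-5, 5, 0)
  hex 14: (-6, 5, 1)
  hex 15: (-7, 5, 2)
  hex 16: (-7, 4, 3)
  hex 17: (-7, 3, 4)
Sorted: 18 hexes.

Answer: -7 2 5
-7 3 4
-7 4 3
-7 5 2
-6 1 5
-6 5 1
-5 0 5
-5 5 0
-4 -1 5
-4 5 -1
-3 -1 4
-3 4 -1
-2 -1 3
-2 3 -1
-1 -1 2
-1 0 1
-1 1 0
-1 2 -1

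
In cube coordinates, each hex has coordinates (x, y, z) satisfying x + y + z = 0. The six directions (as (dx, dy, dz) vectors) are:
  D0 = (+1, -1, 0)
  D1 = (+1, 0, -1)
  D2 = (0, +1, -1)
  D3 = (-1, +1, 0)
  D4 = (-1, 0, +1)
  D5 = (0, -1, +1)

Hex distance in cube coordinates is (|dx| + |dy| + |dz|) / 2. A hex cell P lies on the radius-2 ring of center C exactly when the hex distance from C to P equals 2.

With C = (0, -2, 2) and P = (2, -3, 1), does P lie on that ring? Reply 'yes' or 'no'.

|px - cx| = |2 - 0| = 2
|py - cy| = |-3 - (-2)| = 1
|pz - cz| = |1 - 2| = 1
distance = (2+1+1)/2 = 4/2 = 2
radius = 2; distance == radius -> yes

Answer: yes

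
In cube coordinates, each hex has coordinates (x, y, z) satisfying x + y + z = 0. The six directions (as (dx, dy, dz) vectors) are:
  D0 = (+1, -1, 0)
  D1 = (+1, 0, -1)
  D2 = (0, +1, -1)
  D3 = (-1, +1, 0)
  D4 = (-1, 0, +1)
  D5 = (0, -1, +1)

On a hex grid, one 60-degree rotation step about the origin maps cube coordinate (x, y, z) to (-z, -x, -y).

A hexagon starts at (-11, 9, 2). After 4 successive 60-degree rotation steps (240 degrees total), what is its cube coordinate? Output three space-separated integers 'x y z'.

Answer: 2 -11 9

Derivation:
Start: (-11, 9, 2)
Step 1: (-11, 9, 2) -> (-(2), -(-11), -(9)) = (-2, 11, -9)
Step 2: (-2, 11, -9) -> (-(-9), -(-2), -(11)) = (9, 2, -11)
Step 3: (9, 2, -11) -> (-(-11), -(9), -(2)) = (11, -9, -2)
Step 4: (11, -9, -2) -> (-(-2), -(11), -(-9)) = (2, -11, 9)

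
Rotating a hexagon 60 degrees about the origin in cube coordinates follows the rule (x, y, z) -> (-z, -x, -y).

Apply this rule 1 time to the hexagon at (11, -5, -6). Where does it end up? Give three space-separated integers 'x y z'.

Start: (11, -5, -6)
Step 1: (11, -5, -6) -> (-(-6), -(11), -(-5)) = (6, -11, 5)

Answer: 6 -11 5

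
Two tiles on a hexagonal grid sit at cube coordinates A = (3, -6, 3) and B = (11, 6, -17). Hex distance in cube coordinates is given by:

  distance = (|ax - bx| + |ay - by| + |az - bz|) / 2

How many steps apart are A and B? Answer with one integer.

|ax - bx| = |3 - 11| = 8
|ay - by| = |-6 - 6| = 12
|az - bz| = |3 - (-17)| = 20
distance = (8 + 12 + 20) / 2 = 40 / 2 = 20

Answer: 20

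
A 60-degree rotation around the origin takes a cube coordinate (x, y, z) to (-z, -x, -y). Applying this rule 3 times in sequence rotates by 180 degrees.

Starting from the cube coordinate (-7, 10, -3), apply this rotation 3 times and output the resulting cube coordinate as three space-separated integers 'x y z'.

Answer: 7 -10 3

Derivation:
Start: (-7, 10, -3)
Step 1: (-7, 10, -3) -> (-(-3), -(-7), -(10)) = (3, 7, -10)
Step 2: (3, 7, -10) -> (-(-10), -(3), -(7)) = (10, -3, -7)
Step 3: (10, -3, -7) -> (-(-7), -(10), -(-3)) = (7, -10, 3)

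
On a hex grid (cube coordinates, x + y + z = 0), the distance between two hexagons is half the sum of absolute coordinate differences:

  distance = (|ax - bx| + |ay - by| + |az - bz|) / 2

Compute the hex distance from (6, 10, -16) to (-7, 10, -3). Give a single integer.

|ax - bx| = |6 - (-7)| = 13
|ay - by| = |10 - 10| = 0
|az - bz| = |-16 - (-3)| = 13
distance = (13 + 0 + 13) / 2 = 26 / 2 = 13

Answer: 13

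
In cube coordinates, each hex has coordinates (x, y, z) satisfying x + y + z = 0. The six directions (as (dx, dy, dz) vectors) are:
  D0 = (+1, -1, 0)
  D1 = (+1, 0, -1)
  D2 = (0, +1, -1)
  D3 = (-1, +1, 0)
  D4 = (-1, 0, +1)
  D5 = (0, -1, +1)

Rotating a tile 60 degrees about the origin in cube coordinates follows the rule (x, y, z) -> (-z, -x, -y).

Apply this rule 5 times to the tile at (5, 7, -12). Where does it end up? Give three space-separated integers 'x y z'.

Answer: -7 12 -5

Derivation:
Start: (5, 7, -12)
Step 1: (5, 7, -12) -> (-(-12), -(5), -(7)) = (12, -5, -7)
Step 2: (12, -5, -7) -> (-(-7), -(12), -(-5)) = (7, -12, 5)
Step 3: (7, -12, 5) -> (-(5), -(7), -(-12)) = (-5, -7, 12)
Step 4: (-5, -7, 12) -> (-(12), -(-5), -(-7)) = (-12, 5, 7)
Step 5: (-12, 5, 7) -> (-(7), -(-12), -(5)) = (-7, 12, -5)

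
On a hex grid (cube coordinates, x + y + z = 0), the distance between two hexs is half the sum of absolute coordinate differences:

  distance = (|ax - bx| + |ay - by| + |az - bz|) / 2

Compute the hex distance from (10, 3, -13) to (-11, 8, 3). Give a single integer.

|ax - bx| = |10 - (-11)| = 21
|ay - by| = |3 - 8| = 5
|az - bz| = |-13 - 3| = 16
distance = (21 + 5 + 16) / 2 = 42 / 2 = 21

Answer: 21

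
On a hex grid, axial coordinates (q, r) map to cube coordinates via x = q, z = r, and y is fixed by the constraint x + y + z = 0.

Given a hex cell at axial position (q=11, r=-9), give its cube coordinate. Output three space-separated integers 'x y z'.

x = q = 11
z = r = -9
y = -x - z = -(11) - (-9) = -2

Answer: 11 -2 -9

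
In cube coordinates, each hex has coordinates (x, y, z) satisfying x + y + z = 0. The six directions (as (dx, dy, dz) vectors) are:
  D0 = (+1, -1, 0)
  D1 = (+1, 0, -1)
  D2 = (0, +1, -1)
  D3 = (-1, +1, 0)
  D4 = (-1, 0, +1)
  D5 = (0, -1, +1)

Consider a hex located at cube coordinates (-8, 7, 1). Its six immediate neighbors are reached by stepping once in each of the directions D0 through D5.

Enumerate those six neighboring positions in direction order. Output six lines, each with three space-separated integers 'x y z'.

Answer: -7 6 1
-7 7 0
-8 8 0
-9 8 1
-9 7 2
-8 6 2

Derivation:
Center: (-8, 7, 1). Add each direction:
  D0: (-8, 7, 1) + (1, -1, 0) = (-7, 6, 1)
  D1: (-8, 7, 1) + (1, 0, -1) = (-7, 7, 0)
  D2: (-8, 7, 1) + (0, 1, -1) = (-8, 8, 0)
  D3: (-8, 7, 1) + (-1, 1, 0) = (-9, 8, 1)
  D4: (-8, 7, 1) + (-1, 0, 1) = (-9, 7, 2)
  D5: (-8, 7, 1) + (0, -1, 1) = (-8, 6, 2)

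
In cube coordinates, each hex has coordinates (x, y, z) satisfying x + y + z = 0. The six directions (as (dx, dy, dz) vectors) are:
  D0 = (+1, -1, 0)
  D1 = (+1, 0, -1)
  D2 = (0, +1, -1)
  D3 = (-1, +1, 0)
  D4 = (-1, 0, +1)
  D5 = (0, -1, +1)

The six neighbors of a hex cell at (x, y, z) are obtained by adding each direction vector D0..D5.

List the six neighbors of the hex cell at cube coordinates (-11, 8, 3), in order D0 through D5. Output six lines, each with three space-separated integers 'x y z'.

Center: (-11, 8, 3). Add each direction:
  D0: (-11, 8, 3) + (1, -1, 0) = (-10, 7, 3)
  D1: (-11, 8, 3) + (1, 0, -1) = (-10, 8, 2)
  D2: (-11, 8, 3) + (0, 1, -1) = (-11, 9, 2)
  D3: (-11, 8, 3) + (-1, 1, 0) = (-12, 9, 3)
  D4: (-11, 8, 3) + (-1, 0, 1) = (-12, 8, 4)
  D5: (-11, 8, 3) + (0, -1, 1) = (-11, 7, 4)

Answer: -10 7 3
-10 8 2
-11 9 2
-12 9 3
-12 8 4
-11 7 4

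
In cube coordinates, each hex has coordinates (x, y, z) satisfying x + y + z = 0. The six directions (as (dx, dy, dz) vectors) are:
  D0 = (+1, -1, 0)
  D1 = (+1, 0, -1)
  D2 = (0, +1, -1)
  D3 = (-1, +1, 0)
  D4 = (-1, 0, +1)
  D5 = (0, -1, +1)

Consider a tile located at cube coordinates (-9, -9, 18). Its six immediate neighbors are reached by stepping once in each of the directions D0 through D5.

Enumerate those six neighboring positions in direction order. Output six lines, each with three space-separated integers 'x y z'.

Answer: -8 -10 18
-8 -9 17
-9 -8 17
-10 -8 18
-10 -9 19
-9 -10 19

Derivation:
Center: (-9, -9, 18). Add each direction:
  D0: (-9, -9, 18) + (1, -1, 0) = (-8, -10, 18)
  D1: (-9, -9, 18) + (1, 0, -1) = (-8, -9, 17)
  D2: (-9, -9, 18) + (0, 1, -1) = (-9, -8, 17)
  D3: (-9, -9, 18) + (-1, 1, 0) = (-10, -8, 18)
  D4: (-9, -9, 18) + (-1, 0, 1) = (-10, -9, 19)
  D5: (-9, -9, 18) + (0, -1, 1) = (-9, -10, 19)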